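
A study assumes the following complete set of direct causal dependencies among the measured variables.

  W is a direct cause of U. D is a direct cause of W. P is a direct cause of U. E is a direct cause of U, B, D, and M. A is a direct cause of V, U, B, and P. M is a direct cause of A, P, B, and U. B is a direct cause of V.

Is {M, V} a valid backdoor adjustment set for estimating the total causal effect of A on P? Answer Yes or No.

No

Backdoor paths from A to P (paths whose first edge points into A):
  P1: A <- M <- E -> D -> W -> U <- P
  P2: A <- M <- E -> U <- P
  P3: A <- M -> B <- E -> D -> W -> U <- P
  P4: A <- M -> B <- E -> U <- P
  P5: A <- M -> P
  P6: A <- M -> U <- P
Condition 1 (no descendant of A in the set): FAILS — V is a descendant of A.
Condition 2 (every backdoor path blocked by {M, V}):
  P1: blocked at chain node M ∈ conditioning set.
  P2: blocked at chain node M ∈ conditioning set.
  P3: blocked at fork node M ∈ conditioning set.
  P4: blocked at fork node M ∈ conditioning set.
  P5: blocked at fork node M ∈ conditioning set.
  P6: blocked at fork node M ∈ conditioning set.
{M, V} does not satisfy the backdoor criterion.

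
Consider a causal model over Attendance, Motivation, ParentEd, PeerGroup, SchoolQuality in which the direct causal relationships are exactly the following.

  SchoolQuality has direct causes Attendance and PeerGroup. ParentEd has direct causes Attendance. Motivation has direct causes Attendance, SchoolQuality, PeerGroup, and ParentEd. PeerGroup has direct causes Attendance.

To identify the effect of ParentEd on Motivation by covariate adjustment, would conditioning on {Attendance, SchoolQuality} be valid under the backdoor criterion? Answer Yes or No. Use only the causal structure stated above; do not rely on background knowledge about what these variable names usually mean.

Backdoor paths from ParentEd to Motivation (paths whose first edge points into ParentEd):
  P1: ParentEd <- Attendance -> PeerGroup -> SchoolQuality -> Motivation
  P2: ParentEd <- Attendance -> PeerGroup -> Motivation
  P3: ParentEd <- Attendance -> SchoolQuality <- PeerGroup -> Motivation
  P4: ParentEd <- Attendance -> SchoolQuality -> Motivation
  P5: ParentEd <- Attendance -> Motivation
Condition 1 (no descendant of ParentEd in the set): holds — descendants of ParentEd are {Motivation}; none are in {Attendance, SchoolQuality}.
Condition 2 (every backdoor path blocked by {Attendance, SchoolQuality}):
  P1: blocked at fork node Attendance ∈ conditioning set.
  P2: blocked at fork node Attendance ∈ conditioning set.
  P3: blocked at fork node Attendance ∈ conditioning set.
  P4: blocked at fork node Attendance ∈ conditioning set.
  P5: blocked at fork node Attendance ∈ conditioning set.
{Attendance, SchoolQuality} satisfies the backdoor criterion.

Yes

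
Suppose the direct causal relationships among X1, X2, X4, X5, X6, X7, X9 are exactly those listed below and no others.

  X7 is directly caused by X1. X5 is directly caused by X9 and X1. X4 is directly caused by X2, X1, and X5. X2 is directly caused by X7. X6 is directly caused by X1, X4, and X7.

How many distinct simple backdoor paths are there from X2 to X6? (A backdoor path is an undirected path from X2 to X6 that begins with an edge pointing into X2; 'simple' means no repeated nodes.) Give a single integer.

A backdoor path from X2 to X6 is any simple undirected path whose first edge points into X2 (i.e. leaves X2 via a parent).
Parents of X2: {X7}.
Enumerating:
  P1: X2 <- X7 <- X1 -> X5 -> X4 -> X6
  P2: X2 <- X7 <- X1 -> X4 -> X6
  P3: X2 <- X7 <- X1 -> X6
  P4: X2 <- X7 -> X6
That exhausts the simple backdoor paths. Count: 4.

4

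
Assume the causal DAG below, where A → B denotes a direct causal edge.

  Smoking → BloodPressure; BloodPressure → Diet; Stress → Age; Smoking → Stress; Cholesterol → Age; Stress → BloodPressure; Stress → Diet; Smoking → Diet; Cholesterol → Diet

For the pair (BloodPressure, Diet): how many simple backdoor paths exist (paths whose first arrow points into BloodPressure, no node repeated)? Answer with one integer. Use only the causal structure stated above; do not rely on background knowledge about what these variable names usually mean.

6

A backdoor path from BloodPressure to Diet is any simple undirected path whose first edge points into BloodPressure (i.e. leaves BloodPressure via a parent).
Parents of BloodPressure: {Smoking, Stress}.
Enumerating:
  P1: BloodPressure <- Smoking -> Stress -> Diet
  P2: BloodPressure <- Smoking -> Stress -> Age <- Cholesterol -> Diet
  P3: BloodPressure <- Smoking -> Diet
  P4: BloodPressure <- Stress <- Smoking -> Diet
  P5: BloodPressure <- Stress -> Diet
  P6: BloodPressure <- Stress -> Age <- Cholesterol -> Diet
That exhausts the simple backdoor paths. Count: 6.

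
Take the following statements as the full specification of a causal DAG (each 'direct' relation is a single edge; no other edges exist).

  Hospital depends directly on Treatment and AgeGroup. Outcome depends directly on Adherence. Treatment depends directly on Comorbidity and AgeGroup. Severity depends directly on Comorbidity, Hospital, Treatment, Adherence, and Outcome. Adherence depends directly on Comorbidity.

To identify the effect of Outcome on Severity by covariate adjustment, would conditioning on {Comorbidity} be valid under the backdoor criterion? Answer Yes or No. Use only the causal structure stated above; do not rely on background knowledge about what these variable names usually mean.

Backdoor paths from Outcome to Severity (paths whose first edge points into Outcome):
  P1: Outcome <- Adherence <- Comorbidity -> Treatment <- AgeGroup -> Hospital -> Severity
  P2: Outcome <- Adherence <- Comorbidity -> Treatment -> Hospital -> Severity
  P3: Outcome <- Adherence <- Comorbidity -> Treatment -> Severity
  P4: Outcome <- Adherence <- Comorbidity -> Severity
  P5: Outcome <- Adherence -> Severity
Condition 1 (no descendant of Outcome in the set): holds — descendants of Outcome are {Severity}; none are in {Comorbidity}.
Condition 2 (every backdoor path blocked by {Comorbidity}):
  P1: blocked at fork node Comorbidity ∈ conditioning set.
  P2: blocked at fork node Comorbidity ∈ conditioning set.
  P3: blocked at fork node Comorbidity ∈ conditioning set.
  P4: blocked at fork node Comorbidity ∈ conditioning set.
  P5: open — no interior node is in the conditioning set.
{Comorbidity} does not satisfy the backdoor criterion.

No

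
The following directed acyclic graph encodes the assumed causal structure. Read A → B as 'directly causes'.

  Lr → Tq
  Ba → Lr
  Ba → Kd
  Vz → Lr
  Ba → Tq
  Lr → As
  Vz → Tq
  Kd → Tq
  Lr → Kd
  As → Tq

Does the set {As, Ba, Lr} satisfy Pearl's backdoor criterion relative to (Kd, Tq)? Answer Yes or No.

Yes

Backdoor paths from Kd to Tq (paths whose first edge points into Kd):
  P1: Kd <- Ba -> Lr <- Vz -> Tq
  P2: Kd <- Ba -> Lr -> As -> Tq
  P3: Kd <- Ba -> Lr -> Tq
  P4: Kd <- Ba -> Tq
  P5: Kd <- Lr <- Vz -> Tq
  P6: Kd <- Lr <- Ba -> Tq
  P7: Kd <- Lr -> As -> Tq
  P8: Kd <- Lr -> Tq
Condition 1 (no descendant of Kd in the set): holds — descendants of Kd are {Tq}; none are in {As, Ba, Lr}.
Condition 2 (every backdoor path blocked by {As, Ba, Lr}):
  P1: blocked at fork node Ba ∈ conditioning set.
  P2: blocked at fork node Ba ∈ conditioning set.
  P3: blocked at fork node Ba ∈ conditioning set.
  P4: blocked at fork node Ba ∈ conditioning set.
  P5: blocked at chain node Lr ∈ conditioning set.
  P6: blocked at chain node Lr ∈ conditioning set.
  P7: blocked at fork node Lr ∈ conditioning set.
  P8: blocked at fork node Lr ∈ conditioning set.
{As, Ba, Lr} satisfies the backdoor criterion.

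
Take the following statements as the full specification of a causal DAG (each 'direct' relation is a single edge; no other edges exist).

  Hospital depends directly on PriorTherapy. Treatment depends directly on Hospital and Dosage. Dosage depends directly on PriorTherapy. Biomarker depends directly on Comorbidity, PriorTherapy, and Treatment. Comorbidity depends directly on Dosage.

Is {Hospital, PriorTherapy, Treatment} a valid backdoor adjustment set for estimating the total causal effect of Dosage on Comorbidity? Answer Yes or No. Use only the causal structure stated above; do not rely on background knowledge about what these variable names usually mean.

Backdoor paths from Dosage to Comorbidity (paths whose first edge points into Dosage):
  P1: Dosage <- PriorTherapy -> Hospital -> Treatment -> Biomarker <- Comorbidity
  P2: Dosage <- PriorTherapy -> Biomarker <- Comorbidity
Condition 1 (no descendant of Dosage in the set): FAILS — Treatment is a descendant of Dosage.
Condition 2 (every backdoor path blocked by {Hospital, PriorTherapy, Treatment}):
  P1: blocked at fork node PriorTherapy ∈ conditioning set.
  P2: blocked at fork node PriorTherapy ∈ conditioning set.
{Hospital, PriorTherapy, Treatment} does not satisfy the backdoor criterion.

No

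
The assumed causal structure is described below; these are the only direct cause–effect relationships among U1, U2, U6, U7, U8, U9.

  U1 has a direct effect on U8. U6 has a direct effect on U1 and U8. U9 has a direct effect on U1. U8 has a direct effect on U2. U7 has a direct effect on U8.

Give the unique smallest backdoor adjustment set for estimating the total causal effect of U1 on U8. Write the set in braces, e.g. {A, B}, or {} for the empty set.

{U6}

Variables eligible for adjustment (non-descendants of U1, excluding U1 and U8): {U6, U7, U9}.
Backdoor paths from U1 to U8:
  P1: U1 <- U6 -> U8
The empty set is not sufficient: P1 (U1 <- U6 -> U8) has no collider blocking it and no conditioned non-collider, so it is open.
Try {U6}:
  P1: blocked at fork node U6 ∈ conditioning set.
{U6} contains no descendant of U1 and blocks every backdoor path.
No other singleton works — e.g. {U9} leaves P1 open — so {U6} is the unique smallest valid adjustment set.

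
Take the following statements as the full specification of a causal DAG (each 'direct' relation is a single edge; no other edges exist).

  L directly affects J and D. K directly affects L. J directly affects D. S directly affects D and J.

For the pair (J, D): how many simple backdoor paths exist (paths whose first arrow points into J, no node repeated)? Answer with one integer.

2

A backdoor path from J to D is any simple undirected path whose first edge points into J (i.e. leaves J via a parent).
Parents of J: {L, S}.
Enumerating:
  P1: J <- S -> D
  P2: J <- L -> D
That exhausts the simple backdoor paths. Count: 2.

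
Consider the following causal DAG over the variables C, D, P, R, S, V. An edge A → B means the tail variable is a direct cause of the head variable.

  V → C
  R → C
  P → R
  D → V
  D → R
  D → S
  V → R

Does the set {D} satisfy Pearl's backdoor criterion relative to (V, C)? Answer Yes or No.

Yes

Backdoor paths from V to C (paths whose first edge points into V):
  P1: V <- D -> R -> C
Condition 1 (no descendant of V in the set): holds — descendants of V are {C, R}; none are in {D}.
Condition 2 (every backdoor path blocked by {D}):
  P1: blocked at fork node D ∈ conditioning set.
{D} satisfies the backdoor criterion.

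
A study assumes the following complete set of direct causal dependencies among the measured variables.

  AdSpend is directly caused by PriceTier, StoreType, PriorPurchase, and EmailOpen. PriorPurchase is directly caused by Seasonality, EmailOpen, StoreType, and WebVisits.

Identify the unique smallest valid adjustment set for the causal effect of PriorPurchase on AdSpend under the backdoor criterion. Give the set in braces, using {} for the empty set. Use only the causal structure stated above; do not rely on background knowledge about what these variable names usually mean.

Variables eligible for adjustment (non-descendants of PriorPurchase, excluding PriorPurchase and AdSpend): {EmailOpen, PriceTier, Seasonality, StoreType, WebVisits}.
Backdoor paths from PriorPurchase to AdSpend:
  P1: PriorPurchase <- EmailOpen -> AdSpend
  P2: PriorPurchase <- StoreType -> AdSpend
The empty set is not sufficient: P1 (PriorPurchase <- EmailOpen -> AdSpend) has no collider blocking it and no conditioned non-collider, so it is open.
Try {EmailOpen, StoreType}:
  P1: blocked at fork node EmailOpen ∈ conditioning set.
  P2: blocked at fork node StoreType ∈ conditioning set.
{EmailOpen, StoreType} contains no descendant of PriorPurchase and blocks every backdoor path.
Every element of {EmailOpen, StoreType} is needed (dropping EmailOpen leaves P1 open; dropping StoreType leaves P2 open), so no proper subset is valid.
Among all size-2 subsets of the eligible variables, only {EmailOpen, StoreType} blocks every backdoor path, so it is the unique smallest valid adjustment set.

{EmailOpen, StoreType}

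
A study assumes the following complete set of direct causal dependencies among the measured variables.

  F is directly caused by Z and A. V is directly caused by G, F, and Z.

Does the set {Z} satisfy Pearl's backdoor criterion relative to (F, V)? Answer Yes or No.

Backdoor paths from F to V (paths whose first edge points into F):
  P1: F <- Z -> V
Condition 1 (no descendant of F in the set): holds — descendants of F are {V}; none are in {Z}.
Condition 2 (every backdoor path blocked by {Z}):
  P1: blocked at fork node Z ∈ conditioning set.
{Z} satisfies the backdoor criterion.

Yes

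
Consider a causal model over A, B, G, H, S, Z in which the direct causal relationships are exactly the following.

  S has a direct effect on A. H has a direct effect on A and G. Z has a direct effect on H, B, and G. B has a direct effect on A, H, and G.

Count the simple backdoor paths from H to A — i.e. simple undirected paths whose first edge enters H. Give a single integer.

3

A backdoor path from H to A is any simple undirected path whose first edge points into H (i.e. leaves H via a parent).
Parents of H: {B, Z}.
Enumerating:
  P1: H <- Z -> B -> A
  P2: H <- Z -> G <- B -> A
  P3: H <- B -> A
That exhausts the simple backdoor paths. Count: 3.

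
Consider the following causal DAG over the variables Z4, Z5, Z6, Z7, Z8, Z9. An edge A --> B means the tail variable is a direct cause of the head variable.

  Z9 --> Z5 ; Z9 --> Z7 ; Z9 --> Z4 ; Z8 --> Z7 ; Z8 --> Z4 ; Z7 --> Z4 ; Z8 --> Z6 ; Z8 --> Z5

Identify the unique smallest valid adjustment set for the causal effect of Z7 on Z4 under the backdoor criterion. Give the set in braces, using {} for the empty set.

{Z8, Z9}

Variables eligible for adjustment (non-descendants of Z7, excluding Z7 and Z4): {Z5, Z6, Z8, Z9}.
Backdoor paths from Z7 to Z4:
  P1: Z7 <- Z9 -> Z5 <- Z8 -> Z4
  P2: Z7 <- Z9 -> Z4
  P3: Z7 <- Z8 -> Z5 <- Z9 -> Z4
  P4: Z7 <- Z8 -> Z4
The empty set is not sufficient: P2 (Z7 <- Z9 -> Z4) has no collider blocking it and no conditioned non-collider, so it is open.
Try {Z8, Z9}:
  P1: blocked at fork node Z9 ∈ conditioning set.
  P2: blocked at fork node Z9 ∈ conditioning set.
  P3: blocked at fork node Z8 ∈ conditioning set.
  P4: blocked at fork node Z8 ∈ conditioning set.
{Z8, Z9} contains no descendant of Z7 and blocks every backdoor path.
Every element of {Z8, Z9} is needed (dropping Z8 leaves P4 open; dropping Z9 leaves P2 open), so no proper subset is valid.
Among all size-2 subsets of the eligible variables, only {Z8, Z9} blocks every backdoor path, so it is the unique smallest valid adjustment set.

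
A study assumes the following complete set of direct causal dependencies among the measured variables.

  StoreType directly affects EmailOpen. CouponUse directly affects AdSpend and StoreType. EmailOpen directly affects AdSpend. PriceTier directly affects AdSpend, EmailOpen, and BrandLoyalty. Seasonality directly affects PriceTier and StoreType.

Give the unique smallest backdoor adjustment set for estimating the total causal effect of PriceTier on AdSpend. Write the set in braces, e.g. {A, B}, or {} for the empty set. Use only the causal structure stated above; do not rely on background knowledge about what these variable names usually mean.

Variables eligible for adjustment (non-descendants of PriceTier, excluding PriceTier and AdSpend): {CouponUse, Seasonality, StoreType}.
Backdoor paths from PriceTier to AdSpend:
  P1: PriceTier <- Seasonality -> StoreType <- CouponUse -> AdSpend
  P2: PriceTier <- Seasonality -> StoreType -> EmailOpen -> AdSpend
The empty set is not sufficient: P2 (PriceTier <- Seasonality -> StoreType -> EmailOpen -> AdSpend) has no collider blocking it and no conditioned non-collider, so it is open.
Try {Seasonality}:
  P1: blocked at fork node Seasonality ∈ conditioning set.
  P2: blocked at fork node Seasonality ∈ conditioning set.
{Seasonality} contains no descendant of PriceTier and blocks every backdoor path.
No other singleton works — e.g. {CouponUse} leaves P2 open — so {Seasonality} is the unique smallest valid adjustment set.

{Seasonality}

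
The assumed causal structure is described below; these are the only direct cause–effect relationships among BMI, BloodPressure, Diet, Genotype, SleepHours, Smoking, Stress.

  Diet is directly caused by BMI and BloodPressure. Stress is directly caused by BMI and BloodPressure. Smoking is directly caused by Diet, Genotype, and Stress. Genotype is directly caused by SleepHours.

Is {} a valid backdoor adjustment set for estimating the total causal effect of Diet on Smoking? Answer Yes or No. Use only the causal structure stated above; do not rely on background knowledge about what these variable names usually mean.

Backdoor paths from Diet to Smoking (paths whose first edge points into Diet):
  P1: Diet <- BMI -> Stress -> Smoking
  P2: Diet <- BloodPressure -> Stress -> Smoking
Condition 1 (no descendant of Diet in the set): holds — descendants of Diet are {Smoking}; none are in {}.
Condition 2 (every backdoor path blocked by {}):
  P1: open — no interior node is in the conditioning set.
  P2: open — no interior node is in the conditioning set.
{} does not satisfy the backdoor criterion.

No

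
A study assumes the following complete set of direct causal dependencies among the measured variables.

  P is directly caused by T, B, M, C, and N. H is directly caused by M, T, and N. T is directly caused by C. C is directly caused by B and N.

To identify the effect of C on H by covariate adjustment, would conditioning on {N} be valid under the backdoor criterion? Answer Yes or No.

Yes

Backdoor paths from C to H (paths whose first edge points into C):
  P1: C <- N -> H
  P2: C <- N -> P <- M -> H
  P3: C <- N -> P <- T -> H
  P4: C <- B -> P <- M -> H
  P5: C <- B -> P <- N -> H
  P6: C <- B -> P <- T -> H
Condition 1 (no descendant of C in the set): holds — descendants of C are {H, P, T}; none are in {N}.
Condition 2 (every backdoor path blocked by {N}):
  P1: blocked at fork node N ∈ conditioning set.
  P2: blocked at fork node N ∈ conditioning set.
  P3: blocked at fork node N ∈ conditioning set.
  P4: blocked at collider P (neither it nor any descendant is in the conditioning set).
  P5: blocked at collider P (neither it nor any descendant is in the conditioning set).
  P6: blocked at collider P (neither it nor any descendant is in the conditioning set).
{N} satisfies the backdoor criterion.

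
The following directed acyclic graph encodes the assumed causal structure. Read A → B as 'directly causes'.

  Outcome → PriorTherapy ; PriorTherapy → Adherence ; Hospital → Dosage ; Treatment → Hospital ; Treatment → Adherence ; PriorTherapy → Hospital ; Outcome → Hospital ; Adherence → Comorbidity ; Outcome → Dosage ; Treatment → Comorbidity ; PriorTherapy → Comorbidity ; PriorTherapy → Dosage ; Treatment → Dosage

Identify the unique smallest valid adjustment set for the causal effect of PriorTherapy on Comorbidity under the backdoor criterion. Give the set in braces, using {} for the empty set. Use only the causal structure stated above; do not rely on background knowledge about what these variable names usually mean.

{}

Variables eligible for adjustment (non-descendants of PriorTherapy, excluding PriorTherapy and Comorbidity): {Outcome, Treatment}.
Backdoor paths from PriorTherapy to Comorbidity:
  P1: PriorTherapy <- Outcome -> Hospital <- Treatment -> Adherence -> Comorbidity
  P2: PriorTherapy <- Outcome -> Hospital <- Treatment -> Comorbidity
  P3: PriorTherapy <- Outcome -> Hospital -> Dosage <- Treatment -> Adherence -> Comorbidity
  P4: PriorTherapy <- Outcome -> Hospital -> Dosage <- Treatment -> Comorbidity
  P5: PriorTherapy <- Outcome -> Dosage <- Treatment -> Adherence -> Comorbidity
  P6: PriorTherapy <- Outcome -> Dosage <- Treatment -> Comorbidity
  P7: PriorTherapy <- Outcome -> Dosage <- Hospital <- Treatment -> Adherence -> Comorbidity
  P8: PriorTherapy <- Outcome -> Dosage <- Hospital <- Treatment -> Comorbidity
Each backdoor path contains an unconditioned collider, so every path is already blocked with the empty conditioning set:
  P1: blocked at collider Hospital (neither it nor any descendant is in the conditioning set).
  P2: blocked at collider Hospital (neither it nor any descendant is in the conditioning set).
  P3: blocked at collider Dosage (neither it nor any descendant is in the conditioning set).
  P4: blocked at collider Dosage (neither it nor any descendant is in the conditioning set).
  P5: blocked at collider Dosage (neither it nor any descendant is in the conditioning set).
  P6: blocked at collider Dosage (neither it nor any descendant is in the conditioning set).
  P7: blocked at collider Dosage (neither it nor any descendant is in the conditioning set).
  P8: blocked at collider Dosage (neither it nor any descendant is in the conditioning set).
The empty set is therefore the unique smallest valid set.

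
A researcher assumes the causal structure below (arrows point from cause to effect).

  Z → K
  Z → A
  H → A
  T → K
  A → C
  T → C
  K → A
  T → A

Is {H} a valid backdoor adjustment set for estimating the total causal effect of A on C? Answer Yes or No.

Backdoor paths from A to C (paths whose first edge points into A):
  P1: A <- T -> C
  P2: A <- Z -> K <- T -> C
  P3: A <- K <- T -> C
Condition 1 (no descendant of A in the set): holds — descendants of A are {C}; none are in {H}.
Condition 2 (every backdoor path blocked by {H}):
  P1: open — no interior node is in the conditioning set.
  P2: blocked at collider K (neither it nor any descendant is in the conditioning set).
  P3: open — no interior node is in the conditioning set.
{H} does not satisfy the backdoor criterion.

No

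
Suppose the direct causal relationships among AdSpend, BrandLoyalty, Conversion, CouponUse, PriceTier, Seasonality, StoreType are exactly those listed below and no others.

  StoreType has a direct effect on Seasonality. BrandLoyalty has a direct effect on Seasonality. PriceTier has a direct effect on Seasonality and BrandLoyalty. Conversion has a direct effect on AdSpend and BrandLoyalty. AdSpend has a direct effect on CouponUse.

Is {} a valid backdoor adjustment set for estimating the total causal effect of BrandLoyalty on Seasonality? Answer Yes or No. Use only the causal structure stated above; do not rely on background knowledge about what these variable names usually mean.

Backdoor paths from BrandLoyalty to Seasonality (paths whose first edge points into BrandLoyalty):
  P1: BrandLoyalty <- PriceTier -> Seasonality
Condition 1 (no descendant of BrandLoyalty in the set): holds — descendants of BrandLoyalty are {Seasonality}; none are in {}.
Condition 2 (every backdoor path blocked by {}):
  P1: open — no interior node is in the conditioning set.
{} does not satisfy the backdoor criterion.

No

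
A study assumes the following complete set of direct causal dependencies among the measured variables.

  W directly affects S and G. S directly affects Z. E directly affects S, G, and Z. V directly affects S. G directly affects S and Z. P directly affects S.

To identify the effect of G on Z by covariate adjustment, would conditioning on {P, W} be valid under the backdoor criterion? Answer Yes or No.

Backdoor paths from G to Z (paths whose first edge points into G):
  P1: G <- W -> S <- E -> Z
  P2: G <- W -> S -> Z
  P3: G <- E -> S -> Z
  P4: G <- E -> Z
Condition 1 (no descendant of G in the set): holds — descendants of G are {S, Z}; none are in {P, W}.
Condition 2 (every backdoor path blocked by {P, W}):
  P1: blocked at fork node W ∈ conditioning set.
  P2: blocked at fork node W ∈ conditioning set.
  P3: open — no interior node is in the conditioning set.
  P4: open — no interior node is in the conditioning set.
{P, W} does not satisfy the backdoor criterion.

No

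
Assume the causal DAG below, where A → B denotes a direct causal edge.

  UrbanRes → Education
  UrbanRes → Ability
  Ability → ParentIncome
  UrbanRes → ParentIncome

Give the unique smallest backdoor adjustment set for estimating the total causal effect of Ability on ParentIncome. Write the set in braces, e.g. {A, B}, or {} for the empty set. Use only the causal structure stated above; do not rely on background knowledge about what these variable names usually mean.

{UrbanRes}

Variables eligible for adjustment (non-descendants of Ability, excluding Ability and ParentIncome): {Education, UrbanRes}.
Backdoor paths from Ability to ParentIncome:
  P1: Ability <- UrbanRes -> ParentIncome
The empty set is not sufficient: P1 (Ability <- UrbanRes -> ParentIncome) has no collider blocking it and no conditioned non-collider, so it is open.
Try {UrbanRes}:
  P1: blocked at fork node UrbanRes ∈ conditioning set.
{UrbanRes} contains no descendant of Ability and blocks every backdoor path.
No other singleton works — e.g. {Education} leaves P1 open — so {UrbanRes} is the unique smallest valid adjustment set.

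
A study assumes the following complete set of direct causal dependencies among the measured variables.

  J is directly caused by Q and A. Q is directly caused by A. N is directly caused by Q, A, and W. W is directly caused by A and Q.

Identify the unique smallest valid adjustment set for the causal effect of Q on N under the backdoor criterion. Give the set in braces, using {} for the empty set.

Variables eligible for adjustment (non-descendants of Q, excluding Q and N): {A}.
Backdoor paths from Q to N:
  P1: Q <- A -> W -> N
  P2: Q <- A -> N
The empty set is not sufficient: P1 (Q <- A -> W -> N) has no collider blocking it and no conditioned non-collider, so it is open.
Try {A}:
  P1: blocked at fork node A ∈ conditioning set.
  P2: blocked at fork node A ∈ conditioning set.
{A} contains no descendant of Q and blocks every backdoor path.
{A} is the unique smallest valid adjustment set.

{A}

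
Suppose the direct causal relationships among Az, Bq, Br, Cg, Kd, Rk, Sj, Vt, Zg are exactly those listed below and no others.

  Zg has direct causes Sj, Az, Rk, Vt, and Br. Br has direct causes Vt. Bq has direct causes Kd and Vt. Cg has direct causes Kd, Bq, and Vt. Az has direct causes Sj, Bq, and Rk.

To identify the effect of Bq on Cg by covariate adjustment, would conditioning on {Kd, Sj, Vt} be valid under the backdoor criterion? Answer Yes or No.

Backdoor paths from Bq to Cg (paths whose first edge points into Bq):
  P1: Bq <- Vt -> Cg
  P2: Bq <- Kd -> Cg
Condition 1 (no descendant of Bq in the set): holds — descendants of Bq are {Az, Cg, Zg}; none are in {Kd, Sj, Vt}.
Condition 2 (every backdoor path blocked by {Kd, Sj, Vt}):
  P1: blocked at fork node Vt ∈ conditioning set.
  P2: blocked at fork node Kd ∈ conditioning set.
{Kd, Sj, Vt} satisfies the backdoor criterion.

Yes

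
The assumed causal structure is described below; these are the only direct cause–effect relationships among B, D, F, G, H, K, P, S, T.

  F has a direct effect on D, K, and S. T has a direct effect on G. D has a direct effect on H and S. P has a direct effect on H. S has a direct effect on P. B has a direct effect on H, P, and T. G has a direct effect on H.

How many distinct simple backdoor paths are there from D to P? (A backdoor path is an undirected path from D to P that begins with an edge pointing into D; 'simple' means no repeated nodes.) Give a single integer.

A backdoor path from D to P is any simple undirected path whose first edge points into D (i.e. leaves D via a parent).
Parents of D: {F}.
Enumerating:
  P1: D <- F -> S -> P
That exhausts the simple backdoor paths. Count: 1.

1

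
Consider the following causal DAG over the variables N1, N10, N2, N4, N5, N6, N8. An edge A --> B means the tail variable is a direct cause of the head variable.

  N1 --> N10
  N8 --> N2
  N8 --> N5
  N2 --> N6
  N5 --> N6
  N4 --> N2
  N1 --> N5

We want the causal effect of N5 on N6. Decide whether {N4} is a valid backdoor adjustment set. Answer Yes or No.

Backdoor paths from N5 to N6 (paths whose first edge points into N5):
  P1: N5 <- N8 -> N2 -> N6
Condition 1 (no descendant of N5 in the set): holds — descendants of N5 are {N6}; none are in {N4}.
Condition 2 (every backdoor path blocked by {N4}):
  P1: open — no interior node is in the conditioning set.
{N4} does not satisfy the backdoor criterion.

No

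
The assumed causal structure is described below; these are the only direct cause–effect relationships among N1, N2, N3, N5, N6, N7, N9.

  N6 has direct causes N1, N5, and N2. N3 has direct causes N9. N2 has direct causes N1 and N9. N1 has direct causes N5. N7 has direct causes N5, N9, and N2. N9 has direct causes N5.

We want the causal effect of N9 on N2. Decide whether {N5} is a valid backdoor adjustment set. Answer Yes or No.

Yes

Backdoor paths from N9 to N2 (paths whose first edge points into N9):
  P1: N9 <- N5 -> N1 -> N2
  P2: N9 <- N5 -> N1 -> N6 <- N2
  P3: N9 <- N5 -> N7 <- N2
  P4: N9 <- N5 -> N6 <- N1 -> N2
  P5: N9 <- N5 -> N6 <- N2
Condition 1 (no descendant of N9 in the set): holds — descendants of N9 are {N2, N3, N6, N7}; none are in {N5}.
Condition 2 (every backdoor path blocked by {N5}):
  P1: blocked at fork node N5 ∈ conditioning set.
  P2: blocked at fork node N5 ∈ conditioning set.
  P3: blocked at fork node N5 ∈ conditioning set.
  P4: blocked at fork node N5 ∈ conditioning set.
  P5: blocked at fork node N5 ∈ conditioning set.
{N5} satisfies the backdoor criterion.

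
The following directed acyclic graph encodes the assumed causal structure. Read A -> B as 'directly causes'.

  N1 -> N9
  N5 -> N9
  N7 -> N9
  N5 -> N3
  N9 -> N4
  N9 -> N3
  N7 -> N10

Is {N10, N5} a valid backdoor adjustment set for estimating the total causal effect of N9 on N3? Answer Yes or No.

Yes

Backdoor paths from N9 to N3 (paths whose first edge points into N9):
  P1: N9 <- N5 -> N3
Condition 1 (no descendant of N9 in the set): holds — descendants of N9 are {N3, N4}; none are in {N10, N5}.
Condition 2 (every backdoor path blocked by {N10, N5}):
  P1: blocked at fork node N5 ∈ conditioning set.
{N10, N5} satisfies the backdoor criterion.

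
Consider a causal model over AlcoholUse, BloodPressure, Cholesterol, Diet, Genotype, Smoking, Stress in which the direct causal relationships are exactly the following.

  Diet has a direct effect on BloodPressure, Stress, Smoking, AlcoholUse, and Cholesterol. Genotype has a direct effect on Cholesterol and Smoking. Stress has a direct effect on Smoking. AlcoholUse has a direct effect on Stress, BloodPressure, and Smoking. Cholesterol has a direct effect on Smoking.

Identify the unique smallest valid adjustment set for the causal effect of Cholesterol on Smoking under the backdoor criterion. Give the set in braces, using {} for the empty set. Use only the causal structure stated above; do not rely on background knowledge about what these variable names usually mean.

Variables eligible for adjustment (non-descendants of Cholesterol, excluding Cholesterol and Smoking): {AlcoholUse, BloodPressure, Diet, Genotype, Stress}.
Backdoor paths from Cholesterol to Smoking:
  P1: Cholesterol <- Diet -> AlcoholUse -> Stress -> Smoking
  P2: Cholesterol <- Diet -> AlcoholUse -> Smoking
  P3: Cholesterol <- Diet -> Stress <- AlcoholUse -> Smoking
  P4: Cholesterol <- Diet -> Stress -> Smoking
  P5: Cholesterol <- Diet -> BloodPressure <- AlcoholUse -> Stress -> Smoking
  P6: Cholesterol <- Diet -> BloodPressure <- AlcoholUse -> Smoking
  P7: Cholesterol <- Diet -> Smoking
  P8: Cholesterol <- Genotype -> Smoking
The empty set is not sufficient: P1 (Cholesterol <- Diet -> AlcoholUse -> Stress -> Smoking) has no collider blocking it and no conditioned non-collider, so it is open.
Try {Diet, Genotype}:
  P1: blocked at fork node Diet ∈ conditioning set.
  P2: blocked at fork node Diet ∈ conditioning set.
  P3: blocked at fork node Diet ∈ conditioning set.
  P4: blocked at fork node Diet ∈ conditioning set.
  P5: blocked at fork node Diet ∈ conditioning set.
  P6: blocked at fork node Diet ∈ conditioning set.
  P7: blocked at fork node Diet ∈ conditioning set.
  P8: blocked at fork node Genotype ∈ conditioning set.
{Diet, Genotype} contains no descendant of Cholesterol and blocks every backdoor path.
Every element of {Diet, Genotype} is needed (dropping Diet leaves P1 open; dropping Genotype leaves P8 open), so no proper subset is valid.
Among all size-2 subsets of the eligible variables, only {Diet, Genotype} blocks every backdoor path, so it is the unique smallest valid adjustment set.

{Diet, Genotype}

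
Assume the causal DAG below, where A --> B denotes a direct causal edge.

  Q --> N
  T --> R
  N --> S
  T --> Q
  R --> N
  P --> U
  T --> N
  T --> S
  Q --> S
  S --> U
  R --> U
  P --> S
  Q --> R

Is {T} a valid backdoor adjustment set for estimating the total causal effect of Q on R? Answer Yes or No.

Yes

Backdoor paths from Q to R (paths whose first edge points into Q):
  P1: Q <- T -> R
  P2: Q <- T -> N <- R
  P3: Q <- T -> N -> S <- P -> U <- R
  P4: Q <- T -> N -> S -> U <- R
  P5: Q <- T -> S <- P -> U <- R
  P6: Q <- T -> S <- N <- R
  P7: Q <- T -> S -> U <- R
Condition 1 (no descendant of Q in the set): holds — descendants of Q are {N, R, S, U}; none are in {T}.
Condition 2 (every backdoor path blocked by {T}):
  P1: blocked at fork node T ∈ conditioning set.
  P2: blocked at fork node T ∈ conditioning set.
  P3: blocked at fork node T ∈ conditioning set.
  P4: blocked at fork node T ∈ conditioning set.
  P5: blocked at fork node T ∈ conditioning set.
  P6: blocked at fork node T ∈ conditioning set.
  P7: blocked at fork node T ∈ conditioning set.
{T} satisfies the backdoor criterion.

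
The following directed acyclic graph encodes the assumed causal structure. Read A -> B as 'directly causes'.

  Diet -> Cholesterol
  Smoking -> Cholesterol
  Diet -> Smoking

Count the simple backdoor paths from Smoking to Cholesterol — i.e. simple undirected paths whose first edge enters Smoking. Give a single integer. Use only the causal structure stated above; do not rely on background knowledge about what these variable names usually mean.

A backdoor path from Smoking to Cholesterol is any simple undirected path whose first edge points into Smoking (i.e. leaves Smoking via a parent).
Parents of Smoking: {Diet}.
Enumerating:
  P1: Smoking <- Diet -> Cholesterol
That exhausts the simple backdoor paths. Count: 1.

1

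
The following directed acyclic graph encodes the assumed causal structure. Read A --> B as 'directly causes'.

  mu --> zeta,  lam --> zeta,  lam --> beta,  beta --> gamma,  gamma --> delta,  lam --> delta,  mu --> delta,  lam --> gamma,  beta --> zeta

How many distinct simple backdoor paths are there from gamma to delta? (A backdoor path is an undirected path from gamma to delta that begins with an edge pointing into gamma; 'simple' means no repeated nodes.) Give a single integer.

A backdoor path from gamma to delta is any simple undirected path whose first edge points into gamma (i.e. leaves gamma via a parent).
Parents of gamma: {beta, lam}.
Enumerating:
  P1: gamma <- lam -> beta -> zeta <- mu -> delta
  P2: gamma <- lam -> delta
  P3: gamma <- lam -> zeta <- mu -> delta
  P4: gamma <- beta <- lam -> delta
  P5: gamma <- beta <- lam -> zeta <- mu -> delta
  P6: gamma <- beta -> zeta <- lam -> delta
  P7: gamma <- beta -> zeta <- mu -> delta
That exhausts the simple backdoor paths. Count: 7.

7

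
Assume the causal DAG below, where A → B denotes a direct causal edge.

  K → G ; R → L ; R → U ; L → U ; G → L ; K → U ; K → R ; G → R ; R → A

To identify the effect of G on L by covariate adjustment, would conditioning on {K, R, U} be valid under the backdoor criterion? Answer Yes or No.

No

Backdoor paths from G to L (paths whose first edge points into G):
  P1: G <- K -> R -> L
  P2: G <- K -> R -> U <- L
  P3: G <- K -> U <- R -> L
  P4: G <- K -> U <- L
Condition 1 (no descendant of G in the set): FAILS — R and U are descendants of G.
Condition 2 (every backdoor path blocked by {K, R, U}):
  P1: blocked at fork node K ∈ conditioning set.
  P2: blocked at fork node K ∈ conditioning set.
  P3: blocked at fork node K ∈ conditioning set.
  P4: blocked at fork node K ∈ conditioning set.
{K, R, U} does not satisfy the backdoor criterion.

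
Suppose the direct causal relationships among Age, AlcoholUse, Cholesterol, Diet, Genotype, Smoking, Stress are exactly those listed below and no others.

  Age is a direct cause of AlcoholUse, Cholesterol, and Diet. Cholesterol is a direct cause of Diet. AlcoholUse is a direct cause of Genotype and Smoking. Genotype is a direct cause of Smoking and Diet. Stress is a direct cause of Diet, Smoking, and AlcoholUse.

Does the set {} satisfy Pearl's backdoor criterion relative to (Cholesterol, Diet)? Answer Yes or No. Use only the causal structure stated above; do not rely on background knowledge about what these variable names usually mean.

No

Backdoor paths from Cholesterol to Diet (paths whose first edge points into Cholesterol):
  P1: Cholesterol <- Age -> AlcoholUse <- Stress -> Smoking <- Genotype -> Diet
  P2: Cholesterol <- Age -> AlcoholUse <- Stress -> Diet
  P3: Cholesterol <- Age -> AlcoholUse -> Genotype -> Smoking <- Stress -> Diet
  P4: Cholesterol <- Age -> AlcoholUse -> Genotype -> Diet
  P5: Cholesterol <- Age -> AlcoholUse -> Smoking <- Stress -> Diet
  P6: Cholesterol <- Age -> AlcoholUse -> Smoking <- Genotype -> Diet
  P7: Cholesterol <- Age -> Diet
Condition 1 (no descendant of Cholesterol in the set): holds — descendants of Cholesterol are {Diet}; none are in {}.
Condition 2 (every backdoor path blocked by {}):
  P1: blocked at collider AlcoholUse (neither it nor any descendant is in the conditioning set).
  P2: blocked at collider AlcoholUse (neither it nor any descendant is in the conditioning set).
  P3: blocked at collider Smoking (neither it nor any descendant is in the conditioning set).
  P4: open — no interior node is in the conditioning set.
  P5: blocked at collider Smoking (neither it nor any descendant is in the conditioning set).
  P6: blocked at collider Smoking (neither it nor any descendant is in the conditioning set).
  P7: open — no interior node is in the conditioning set.
{} does not satisfy the backdoor criterion.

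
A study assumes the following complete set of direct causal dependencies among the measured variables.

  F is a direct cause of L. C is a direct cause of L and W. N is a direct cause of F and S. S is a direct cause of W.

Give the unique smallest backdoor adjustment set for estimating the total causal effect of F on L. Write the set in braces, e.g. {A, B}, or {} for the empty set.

Variables eligible for adjustment (non-descendants of F, excluding F and L): {C, N, S, W}.
Backdoor paths from F to L:
  P1: F <- N -> S -> W <- C -> L
Each backdoor path contains an unconditioned collider, so every path is already blocked with the empty conditioning set:
  P1: blocked at collider W (neither it nor any descendant is in the conditioning set).
The empty set is therefore the unique smallest valid set.

{}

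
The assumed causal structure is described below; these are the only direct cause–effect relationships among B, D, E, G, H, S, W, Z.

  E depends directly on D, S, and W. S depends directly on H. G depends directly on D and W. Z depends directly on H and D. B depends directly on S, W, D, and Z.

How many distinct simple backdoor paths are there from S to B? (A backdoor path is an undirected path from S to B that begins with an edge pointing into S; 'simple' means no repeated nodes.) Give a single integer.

A backdoor path from S to B is any simple undirected path whose first edge points into S (i.e. leaves S via a parent).
Parents of S: {H}.
Enumerating:
  P1: S <- H -> Z <- D -> E <- W -> B
  P2: S <- H -> Z <- D -> G <- W -> B
  P3: S <- H -> Z <- D -> B
  P4: S <- H -> Z -> B
That exhausts the simple backdoor paths. Count: 4.

4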